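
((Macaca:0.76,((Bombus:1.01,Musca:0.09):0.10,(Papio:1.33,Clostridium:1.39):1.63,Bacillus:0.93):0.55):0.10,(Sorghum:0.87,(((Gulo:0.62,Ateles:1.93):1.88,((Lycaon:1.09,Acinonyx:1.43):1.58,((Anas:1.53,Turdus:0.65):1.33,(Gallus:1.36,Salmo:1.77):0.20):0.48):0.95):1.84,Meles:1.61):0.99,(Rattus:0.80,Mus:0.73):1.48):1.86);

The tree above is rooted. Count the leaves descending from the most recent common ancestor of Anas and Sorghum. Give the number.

The MRCA of Anas and Sorghum is the node subtending (Sorghum,(((Gulo,Ateles),((Lycaon,Acinonyx),((Anas,Turdus),(Gallus,Salmo)))),Meles),(Rattus,Mus)).
That clade contains 12 terminal taxa: Acinonyx, Anas, Ateles, Gallus, Gulo, Lycaon, Meles, Mus, Rattus, Salmo, Sorghum, Turdus.

12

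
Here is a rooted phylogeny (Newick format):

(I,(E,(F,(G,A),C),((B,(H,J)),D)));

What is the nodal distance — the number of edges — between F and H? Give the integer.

6

The MRCA of F and H is the node subtending (E,(F,(G,A),C),((B,(H,J)),D)).
From F up to that node: 2 branches. From H up to the same node: 4 branches. Total: 2 + 4 = 6.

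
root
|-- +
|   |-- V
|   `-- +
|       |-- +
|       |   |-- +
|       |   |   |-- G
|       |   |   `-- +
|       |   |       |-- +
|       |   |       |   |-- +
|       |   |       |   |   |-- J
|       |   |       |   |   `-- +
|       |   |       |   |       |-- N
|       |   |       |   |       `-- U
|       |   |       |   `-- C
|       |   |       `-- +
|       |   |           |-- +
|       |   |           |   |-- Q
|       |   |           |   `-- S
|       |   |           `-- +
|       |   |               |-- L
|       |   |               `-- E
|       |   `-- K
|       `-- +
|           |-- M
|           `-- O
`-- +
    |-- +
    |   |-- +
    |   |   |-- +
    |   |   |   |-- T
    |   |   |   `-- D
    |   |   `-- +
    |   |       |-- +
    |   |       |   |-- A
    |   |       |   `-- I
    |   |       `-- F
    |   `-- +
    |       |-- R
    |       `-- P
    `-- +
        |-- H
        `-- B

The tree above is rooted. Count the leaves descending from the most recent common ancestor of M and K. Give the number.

12

The MRCA of M and K is the node subtending (((G,(((J,(N,U)),C),((Q,S),(L,E)))),K),(M,O)).
That clade contains 12 terminal taxa: C, E, G, J, K, L, M, N, O, Q, S, U.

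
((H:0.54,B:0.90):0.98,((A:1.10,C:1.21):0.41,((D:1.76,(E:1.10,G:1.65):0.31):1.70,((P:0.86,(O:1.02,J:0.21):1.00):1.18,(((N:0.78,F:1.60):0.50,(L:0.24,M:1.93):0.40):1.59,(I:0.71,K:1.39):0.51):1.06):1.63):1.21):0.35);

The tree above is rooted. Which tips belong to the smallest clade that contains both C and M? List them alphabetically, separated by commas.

Tracing C: it sits inside (A,C).
Tracing M: it sits inside (L,M).
The smallest clade enclosing both is ((A,C),((D,(E,G)),((P,(O,J)),(((N,F),(L,M)),(I,K))))); the answer is its 14 terminal taxa in alphabetical order.

A, C, D, E, F, G, I, J, K, L, M, N, O, P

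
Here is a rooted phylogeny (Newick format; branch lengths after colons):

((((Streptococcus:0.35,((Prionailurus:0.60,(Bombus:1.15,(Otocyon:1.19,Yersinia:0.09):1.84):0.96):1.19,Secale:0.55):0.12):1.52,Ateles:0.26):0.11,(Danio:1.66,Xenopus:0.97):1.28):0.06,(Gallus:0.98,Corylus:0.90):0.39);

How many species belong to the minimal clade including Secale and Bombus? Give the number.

The MRCA of Secale and Bombus is the node subtending ((Prionailurus,(Bombus,(Otocyon,Yersinia))),Secale).
That clade contains 5 terminal taxa: Bombus, Otocyon, Prionailurus, Secale, Yersinia.

5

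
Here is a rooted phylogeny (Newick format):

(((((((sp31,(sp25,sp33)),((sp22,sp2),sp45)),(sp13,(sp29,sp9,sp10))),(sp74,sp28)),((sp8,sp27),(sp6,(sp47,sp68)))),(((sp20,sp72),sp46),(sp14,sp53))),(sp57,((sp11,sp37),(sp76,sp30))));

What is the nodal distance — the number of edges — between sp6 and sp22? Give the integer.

9

The MRCA of sp6 and sp22 is the node subtending (((((sp31,(sp25,sp33)),((sp22,sp2),sp45)),(sp13,(sp29,sp9,sp10))),(sp74,sp28)),((sp8,sp27),(sp6,(sp47,sp68)))).
From sp6 up to that node: 3 branches. From sp22 up to the same node: 6 branches. Total: 3 + 6 = 9.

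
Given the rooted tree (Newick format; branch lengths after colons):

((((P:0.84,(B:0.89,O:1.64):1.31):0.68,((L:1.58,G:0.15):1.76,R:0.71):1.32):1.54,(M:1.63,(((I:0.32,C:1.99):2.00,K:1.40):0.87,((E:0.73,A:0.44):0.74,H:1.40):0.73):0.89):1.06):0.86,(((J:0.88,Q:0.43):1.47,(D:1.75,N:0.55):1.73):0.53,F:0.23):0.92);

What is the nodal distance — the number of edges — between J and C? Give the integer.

The MRCA of J and C is the root of the tree.
From J up to that node: 4 branches. From C up to the same node: 6 branches. Total: 4 + 6 = 10.

10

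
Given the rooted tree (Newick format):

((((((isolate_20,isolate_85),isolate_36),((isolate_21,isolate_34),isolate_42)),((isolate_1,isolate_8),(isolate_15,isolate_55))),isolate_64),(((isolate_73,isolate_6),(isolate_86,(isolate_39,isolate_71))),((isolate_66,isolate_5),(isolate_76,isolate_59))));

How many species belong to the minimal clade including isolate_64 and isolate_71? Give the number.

20

The MRCA of isolate_64 and isolate_71 is the root, so the clade is the entire tree.
That clade contains 20 terminal taxa: isolate_1, isolate_15, isolate_20, isolate_21, isolate_34, isolate_36, isolate_39, isolate_42, isolate_5, isolate_55, isolate_59, isolate_6, isolate_64, isolate_66, isolate_71, isolate_73, isolate_76, isolate_8, isolate_85, isolate_86.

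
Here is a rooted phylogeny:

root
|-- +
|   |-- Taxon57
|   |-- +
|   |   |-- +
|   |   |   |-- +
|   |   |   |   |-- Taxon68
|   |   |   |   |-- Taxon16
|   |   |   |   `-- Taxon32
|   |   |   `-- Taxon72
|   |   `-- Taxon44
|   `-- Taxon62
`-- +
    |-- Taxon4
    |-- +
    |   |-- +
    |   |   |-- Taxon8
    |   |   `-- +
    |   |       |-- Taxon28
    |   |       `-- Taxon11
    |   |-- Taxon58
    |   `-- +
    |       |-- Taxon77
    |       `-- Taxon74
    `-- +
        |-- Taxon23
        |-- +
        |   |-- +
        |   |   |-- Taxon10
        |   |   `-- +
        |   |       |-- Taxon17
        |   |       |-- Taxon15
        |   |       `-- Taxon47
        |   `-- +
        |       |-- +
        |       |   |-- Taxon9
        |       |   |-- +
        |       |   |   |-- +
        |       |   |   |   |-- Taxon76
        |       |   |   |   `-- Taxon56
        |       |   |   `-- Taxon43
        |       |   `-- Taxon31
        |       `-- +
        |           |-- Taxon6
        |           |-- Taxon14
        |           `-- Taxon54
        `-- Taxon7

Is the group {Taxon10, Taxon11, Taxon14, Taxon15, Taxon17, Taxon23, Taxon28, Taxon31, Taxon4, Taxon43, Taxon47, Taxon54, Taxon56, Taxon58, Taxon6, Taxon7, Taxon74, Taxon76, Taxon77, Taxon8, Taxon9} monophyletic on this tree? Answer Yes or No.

Yes

The most recent common ancestor of these taxa subtends (Taxon4,((Taxon8,(Taxon28,Taxon11)),Taxon58,(Taxon77,Taxon74)),(Taxon23,((Taxon10,(Taxon17,Taxon15,Taxon47)),((Taxon9,((Taxon76,Taxon56),Taxon43),Taxon31),(Taxon6,Taxon14,Taxon54))),Taxon7)).
That clade has exactly 21 tips — every listed taxon and nothing else — so the group is monophyletic.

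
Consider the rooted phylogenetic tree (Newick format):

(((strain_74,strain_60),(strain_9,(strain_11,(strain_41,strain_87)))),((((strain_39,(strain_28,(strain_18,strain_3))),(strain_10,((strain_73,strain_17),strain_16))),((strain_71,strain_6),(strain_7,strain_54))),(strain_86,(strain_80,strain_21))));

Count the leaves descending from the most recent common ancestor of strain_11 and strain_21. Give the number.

The MRCA of strain_11 and strain_21 is the root, so the clade is the entire tree.
That clade contains 21 terminal taxa: strain_10, strain_11, strain_16, strain_17, strain_18, strain_21, strain_28, strain_3, strain_39, strain_41, strain_54, strain_6, strain_60, strain_7, strain_71, strain_73, strain_74, strain_80, strain_86, strain_87, strain_9.

21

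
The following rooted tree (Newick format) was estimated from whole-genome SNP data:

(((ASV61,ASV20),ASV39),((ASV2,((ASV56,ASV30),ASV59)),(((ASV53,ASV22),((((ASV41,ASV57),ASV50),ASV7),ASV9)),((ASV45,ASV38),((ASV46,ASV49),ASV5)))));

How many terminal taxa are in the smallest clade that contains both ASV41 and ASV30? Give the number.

The MRCA of ASV41 and ASV30 is the node subtending ((ASV2,((ASV56,ASV30),ASV59)),(((ASV53,ASV22),((((ASV41,ASV57),ASV50),ASV7),ASV9)),((ASV45,ASV38),((ASV46,ASV49),ASV5)))).
That clade contains 16 terminal taxa: ASV2, ASV22, ASV30, ASV38, ASV41, ASV45, ASV46, ASV49, ASV5, ASV50, ASV53, ASV56, ASV57, ASV59, ASV7, ASV9.

16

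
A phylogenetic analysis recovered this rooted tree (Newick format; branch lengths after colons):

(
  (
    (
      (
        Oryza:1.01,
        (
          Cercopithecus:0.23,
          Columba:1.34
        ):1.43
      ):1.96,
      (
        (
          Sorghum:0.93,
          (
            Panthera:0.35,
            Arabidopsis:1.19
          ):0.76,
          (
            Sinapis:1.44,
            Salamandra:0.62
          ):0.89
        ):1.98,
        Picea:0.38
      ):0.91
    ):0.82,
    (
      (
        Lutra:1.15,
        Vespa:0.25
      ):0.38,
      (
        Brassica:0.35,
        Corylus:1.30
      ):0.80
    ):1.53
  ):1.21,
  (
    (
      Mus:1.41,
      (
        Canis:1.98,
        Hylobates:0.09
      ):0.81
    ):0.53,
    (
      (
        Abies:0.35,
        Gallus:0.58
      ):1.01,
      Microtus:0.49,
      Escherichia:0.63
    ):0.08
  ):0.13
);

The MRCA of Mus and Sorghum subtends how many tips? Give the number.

The MRCA of Mus and Sorghum is the root, so the clade is the entire tree.
That clade contains 20 terminal taxa: Abies, Arabidopsis, Brassica, Canis, Cercopithecus, Columba, Corylus, Escherichia, Gallus, Hylobates, Lutra, Microtus, Mus, Oryza, Panthera, Picea, Salamandra, Sinapis, Sorghum, Vespa.

20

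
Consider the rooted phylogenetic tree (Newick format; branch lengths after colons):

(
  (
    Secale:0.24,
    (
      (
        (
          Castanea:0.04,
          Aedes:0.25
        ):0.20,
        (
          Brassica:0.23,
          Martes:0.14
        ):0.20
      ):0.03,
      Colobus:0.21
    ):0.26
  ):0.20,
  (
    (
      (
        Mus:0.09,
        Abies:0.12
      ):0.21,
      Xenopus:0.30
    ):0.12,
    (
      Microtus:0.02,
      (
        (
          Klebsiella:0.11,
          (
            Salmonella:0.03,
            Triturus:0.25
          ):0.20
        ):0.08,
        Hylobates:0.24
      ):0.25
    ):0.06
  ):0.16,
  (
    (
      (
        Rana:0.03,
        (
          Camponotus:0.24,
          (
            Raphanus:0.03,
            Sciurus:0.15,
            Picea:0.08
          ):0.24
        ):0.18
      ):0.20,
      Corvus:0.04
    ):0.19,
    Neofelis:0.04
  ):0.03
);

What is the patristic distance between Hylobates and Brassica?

The path runs Hylobates → … → MRCA → … → Brassica; the MRCA is the root of the tree.
Branch lengths along that path: 0.24 + 0.25 + 0.06 + 0.16 + 0.20 + 0.26 + 0.03 + 0.20 + 0.23 = 1.63.

1.63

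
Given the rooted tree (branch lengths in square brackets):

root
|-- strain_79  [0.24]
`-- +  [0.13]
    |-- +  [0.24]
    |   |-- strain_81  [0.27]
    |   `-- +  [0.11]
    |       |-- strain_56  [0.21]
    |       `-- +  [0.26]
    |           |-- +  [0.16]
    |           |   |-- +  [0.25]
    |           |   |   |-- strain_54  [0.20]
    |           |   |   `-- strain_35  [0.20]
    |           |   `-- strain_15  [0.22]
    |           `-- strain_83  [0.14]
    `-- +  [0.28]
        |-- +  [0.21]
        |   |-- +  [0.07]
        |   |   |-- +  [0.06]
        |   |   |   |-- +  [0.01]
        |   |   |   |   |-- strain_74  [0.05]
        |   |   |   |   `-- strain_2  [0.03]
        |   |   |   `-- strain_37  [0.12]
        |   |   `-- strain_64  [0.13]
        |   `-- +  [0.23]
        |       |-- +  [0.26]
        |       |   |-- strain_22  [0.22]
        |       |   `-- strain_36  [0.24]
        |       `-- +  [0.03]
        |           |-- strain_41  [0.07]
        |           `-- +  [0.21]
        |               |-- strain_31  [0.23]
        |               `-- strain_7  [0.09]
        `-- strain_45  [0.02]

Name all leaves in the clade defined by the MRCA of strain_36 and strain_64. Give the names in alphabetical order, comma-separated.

Tracing strain_36: it sits inside (strain_22,strain_36).
Tracing strain_64: it sits inside (((strain_74,strain_2),strain_37),strain_64).
The smallest clade enclosing both is ((((strain_74,strain_2),strain_37),strain_64),((strain_22,strain_36),(strain_41,(strain_31,strain_7)))); the answer is its 9 terminal taxa in alphabetical order.

strain_2, strain_22, strain_31, strain_36, strain_37, strain_41, strain_64, strain_7, strain_74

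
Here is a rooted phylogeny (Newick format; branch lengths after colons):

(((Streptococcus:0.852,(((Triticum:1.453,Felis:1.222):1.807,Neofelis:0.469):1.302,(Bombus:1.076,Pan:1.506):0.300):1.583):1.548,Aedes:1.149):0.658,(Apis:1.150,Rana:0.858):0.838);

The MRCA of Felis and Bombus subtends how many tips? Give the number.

5

The MRCA of Felis and Bombus is the node subtending (((Triticum,Felis),Neofelis),(Bombus,Pan)).
That clade contains 5 terminal taxa: Bombus, Felis, Neofelis, Pan, Triticum.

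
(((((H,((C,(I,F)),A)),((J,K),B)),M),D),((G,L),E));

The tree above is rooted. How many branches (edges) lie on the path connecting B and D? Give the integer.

5

The MRCA of B and D is the node subtending ((((H,((C,(I,F)),A)),((J,K),B)),M),D).
From B up to that node: 4 branches. From D up to the same node: 1 branch. Total: 4 + 1 = 5.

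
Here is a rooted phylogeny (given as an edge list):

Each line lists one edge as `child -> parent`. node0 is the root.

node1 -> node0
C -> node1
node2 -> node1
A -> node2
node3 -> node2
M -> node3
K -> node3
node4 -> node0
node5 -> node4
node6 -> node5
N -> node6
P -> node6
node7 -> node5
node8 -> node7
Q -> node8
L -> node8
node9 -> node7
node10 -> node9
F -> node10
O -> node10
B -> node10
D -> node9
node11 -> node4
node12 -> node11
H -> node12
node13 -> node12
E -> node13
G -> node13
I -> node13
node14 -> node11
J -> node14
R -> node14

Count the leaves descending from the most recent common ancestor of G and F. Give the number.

The MRCA of G and F is the node subtending (((N,P),((Q,L),((F,O,B),D))),((H,(E,G,I)),(J,R))).
That clade contains 14 terminal taxa: B, D, E, F, G, H, I, J, L, N, O, P, Q, R.

14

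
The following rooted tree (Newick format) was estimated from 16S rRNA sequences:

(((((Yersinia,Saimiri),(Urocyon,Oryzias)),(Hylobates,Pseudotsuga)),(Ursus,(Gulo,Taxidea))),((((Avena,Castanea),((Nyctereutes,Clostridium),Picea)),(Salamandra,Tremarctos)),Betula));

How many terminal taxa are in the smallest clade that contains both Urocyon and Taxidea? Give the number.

The MRCA of Urocyon and Taxidea is the node subtending ((((Yersinia,Saimiri),(Urocyon,Oryzias)),(Hylobates,Pseudotsuga)),(Ursus,(Gulo,Taxidea))).
That clade contains 9 terminal taxa: Gulo, Hylobates, Oryzias, Pseudotsuga, Saimiri, Taxidea, Urocyon, Ursus, Yersinia.

9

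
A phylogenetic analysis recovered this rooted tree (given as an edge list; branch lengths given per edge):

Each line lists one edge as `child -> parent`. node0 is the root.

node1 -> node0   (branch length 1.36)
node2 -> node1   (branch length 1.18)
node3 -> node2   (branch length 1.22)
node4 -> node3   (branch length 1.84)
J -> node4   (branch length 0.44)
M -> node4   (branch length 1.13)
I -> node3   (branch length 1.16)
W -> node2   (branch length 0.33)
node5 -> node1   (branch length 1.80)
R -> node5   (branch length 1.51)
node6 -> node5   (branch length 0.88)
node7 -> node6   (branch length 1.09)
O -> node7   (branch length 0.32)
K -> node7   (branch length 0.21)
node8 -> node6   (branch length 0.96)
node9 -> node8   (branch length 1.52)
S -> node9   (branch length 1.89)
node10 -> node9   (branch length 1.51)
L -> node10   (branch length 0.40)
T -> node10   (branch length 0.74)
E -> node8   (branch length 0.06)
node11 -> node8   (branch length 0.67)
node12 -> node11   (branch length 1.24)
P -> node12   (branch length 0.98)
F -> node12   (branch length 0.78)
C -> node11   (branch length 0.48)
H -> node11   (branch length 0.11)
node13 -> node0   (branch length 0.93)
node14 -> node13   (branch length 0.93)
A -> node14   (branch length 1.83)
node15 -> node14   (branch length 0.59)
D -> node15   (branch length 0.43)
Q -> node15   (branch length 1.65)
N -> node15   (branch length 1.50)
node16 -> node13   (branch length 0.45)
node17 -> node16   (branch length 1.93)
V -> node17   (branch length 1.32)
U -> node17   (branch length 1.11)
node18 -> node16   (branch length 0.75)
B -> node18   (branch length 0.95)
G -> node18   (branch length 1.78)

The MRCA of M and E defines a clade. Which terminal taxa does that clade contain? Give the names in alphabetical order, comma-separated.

C, E, F, H, I, J, K, L, M, O, P, R, S, T, W

Tracing M: it sits inside (J,M).
Tracing E: it sits inside ((S,(L,T)),E,((P,F),C,H)).
The smallest clade enclosing both is ((((J,M),I),W),(R,((O,K),((S,(L,T)),E,((P,F),C,H))))); the answer is its 15 terminal taxa in alphabetical order.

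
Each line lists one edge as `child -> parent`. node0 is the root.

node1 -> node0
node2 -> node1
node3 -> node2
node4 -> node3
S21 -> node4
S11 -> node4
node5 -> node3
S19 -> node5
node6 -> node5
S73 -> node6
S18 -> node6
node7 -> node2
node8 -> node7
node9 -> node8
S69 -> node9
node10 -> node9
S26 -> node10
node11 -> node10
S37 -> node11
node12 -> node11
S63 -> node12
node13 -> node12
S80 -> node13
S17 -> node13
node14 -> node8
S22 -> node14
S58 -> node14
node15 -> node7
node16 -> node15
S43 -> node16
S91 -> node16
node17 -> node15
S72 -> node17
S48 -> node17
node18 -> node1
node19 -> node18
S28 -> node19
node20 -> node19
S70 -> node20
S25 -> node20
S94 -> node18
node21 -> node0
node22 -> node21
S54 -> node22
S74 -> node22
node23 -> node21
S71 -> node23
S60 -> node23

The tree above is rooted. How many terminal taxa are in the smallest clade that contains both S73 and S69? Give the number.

17

The MRCA of S73 and S69 is the node subtending (((S21,S11),(S19,(S73,S18))),(((S69,(S26,(S37,(S63,(S80,S17))))),(S22,S58)),((S43,S91),(S72,S48)))).
That clade contains 17 terminal taxa: S11, S17, S18, S19, S21, S22, S26, S37, S43, S48, S58, S63, S69, S72, S73, S80, S91.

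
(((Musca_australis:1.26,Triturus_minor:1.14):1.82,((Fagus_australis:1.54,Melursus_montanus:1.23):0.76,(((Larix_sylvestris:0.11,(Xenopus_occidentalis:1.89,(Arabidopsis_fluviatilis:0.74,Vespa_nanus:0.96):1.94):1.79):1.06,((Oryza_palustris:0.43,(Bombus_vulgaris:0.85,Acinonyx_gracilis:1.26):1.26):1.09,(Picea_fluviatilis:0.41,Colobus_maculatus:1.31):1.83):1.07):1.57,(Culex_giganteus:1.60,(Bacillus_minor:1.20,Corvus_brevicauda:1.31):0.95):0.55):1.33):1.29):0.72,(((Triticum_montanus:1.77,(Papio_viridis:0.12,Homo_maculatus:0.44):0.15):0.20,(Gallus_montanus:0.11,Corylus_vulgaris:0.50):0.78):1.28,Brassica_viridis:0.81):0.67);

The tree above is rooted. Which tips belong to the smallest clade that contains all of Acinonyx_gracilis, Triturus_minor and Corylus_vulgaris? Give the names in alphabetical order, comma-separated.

Acinonyx_gracilis, Arabidopsis_fluviatilis, Bacillus_minor, Bombus_vulgaris, Brassica_viridis, Colobus_maculatus, Corvus_brevicauda, Corylus_vulgaris, Culex_giganteus, Fagus_australis, Gallus_montanus, Homo_maculatus, Larix_sylvestris, Melursus_montanus, Musca_australis, Oryza_palustris, Papio_viridis, Picea_fluviatilis, Triticum_montanus, Triturus_minor, Vespa_nanus, Xenopus_occidentalis

Tracing Acinonyx_gracilis: it sits inside (Bombus_vulgaris,Acinonyx_gracilis).
Tracing Triturus_minor: it sits inside (Musca_australis,Triturus_minor).
Tracing Corylus_vulgaris: it sits inside (Gallus_montanus,Corylus_vulgaris).
The smallest clade enclosing all 3 is the whole tree (their MRCA is the root), so the answer is all 22 tips in alphabetical order.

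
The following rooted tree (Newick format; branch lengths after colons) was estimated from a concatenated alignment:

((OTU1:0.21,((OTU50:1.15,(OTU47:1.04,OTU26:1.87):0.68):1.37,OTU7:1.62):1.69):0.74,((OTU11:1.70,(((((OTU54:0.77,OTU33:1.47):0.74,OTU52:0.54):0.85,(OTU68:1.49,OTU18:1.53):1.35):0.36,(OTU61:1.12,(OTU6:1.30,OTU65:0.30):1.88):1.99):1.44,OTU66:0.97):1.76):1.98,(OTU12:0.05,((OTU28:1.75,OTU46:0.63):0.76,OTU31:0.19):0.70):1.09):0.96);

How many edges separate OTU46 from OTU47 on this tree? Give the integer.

The MRCA of OTU46 and OTU47 is the root of the tree.
From OTU46 up to that node: 5 branches. From OTU47 up to the same node: 5 branches. Total: 5 + 5 = 10.

10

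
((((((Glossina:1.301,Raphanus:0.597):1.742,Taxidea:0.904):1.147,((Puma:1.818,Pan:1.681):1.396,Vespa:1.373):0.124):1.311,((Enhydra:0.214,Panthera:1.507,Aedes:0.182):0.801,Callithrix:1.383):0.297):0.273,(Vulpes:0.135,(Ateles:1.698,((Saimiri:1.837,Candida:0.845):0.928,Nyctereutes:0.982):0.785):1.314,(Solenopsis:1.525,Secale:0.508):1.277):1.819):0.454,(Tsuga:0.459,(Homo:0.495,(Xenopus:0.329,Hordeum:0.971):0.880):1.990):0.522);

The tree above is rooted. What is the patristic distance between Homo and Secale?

The path runs Homo → … → MRCA → … → Secale; the MRCA is the root of the tree.
Branch lengths along that path: 0.495 + 1.990 + 0.522 + 0.454 + 1.819 + 1.277 + 0.508 = 7.065.

7.065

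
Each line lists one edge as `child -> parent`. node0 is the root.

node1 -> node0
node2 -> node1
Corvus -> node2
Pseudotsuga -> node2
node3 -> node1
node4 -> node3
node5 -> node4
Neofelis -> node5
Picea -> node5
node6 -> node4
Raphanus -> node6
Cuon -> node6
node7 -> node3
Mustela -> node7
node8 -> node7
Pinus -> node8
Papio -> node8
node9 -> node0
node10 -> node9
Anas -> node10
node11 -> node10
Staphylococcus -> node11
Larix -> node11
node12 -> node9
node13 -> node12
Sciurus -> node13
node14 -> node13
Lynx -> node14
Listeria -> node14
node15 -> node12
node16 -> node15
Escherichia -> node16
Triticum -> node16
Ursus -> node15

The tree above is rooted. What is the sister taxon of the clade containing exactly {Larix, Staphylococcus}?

The clade containing exactly {Larix, Staphylococcus} attaches to the tree at the node subtending (Anas,(Staphylococcus,Larix)).
The other lineage descending from that same node — the sister group — is the single tip Anas.

Anas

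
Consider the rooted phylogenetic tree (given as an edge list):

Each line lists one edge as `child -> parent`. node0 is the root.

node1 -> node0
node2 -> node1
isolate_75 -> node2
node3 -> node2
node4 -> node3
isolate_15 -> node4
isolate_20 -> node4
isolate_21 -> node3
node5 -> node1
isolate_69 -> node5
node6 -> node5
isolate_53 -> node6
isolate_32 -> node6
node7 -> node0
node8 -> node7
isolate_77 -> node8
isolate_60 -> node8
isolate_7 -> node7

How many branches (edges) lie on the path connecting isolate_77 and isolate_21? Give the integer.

7

The MRCA of isolate_77 and isolate_21 is the root of the tree.
From isolate_77 up to that node: 3 branches. From isolate_21 up to the same node: 4 branches. Total: 3 + 4 = 7.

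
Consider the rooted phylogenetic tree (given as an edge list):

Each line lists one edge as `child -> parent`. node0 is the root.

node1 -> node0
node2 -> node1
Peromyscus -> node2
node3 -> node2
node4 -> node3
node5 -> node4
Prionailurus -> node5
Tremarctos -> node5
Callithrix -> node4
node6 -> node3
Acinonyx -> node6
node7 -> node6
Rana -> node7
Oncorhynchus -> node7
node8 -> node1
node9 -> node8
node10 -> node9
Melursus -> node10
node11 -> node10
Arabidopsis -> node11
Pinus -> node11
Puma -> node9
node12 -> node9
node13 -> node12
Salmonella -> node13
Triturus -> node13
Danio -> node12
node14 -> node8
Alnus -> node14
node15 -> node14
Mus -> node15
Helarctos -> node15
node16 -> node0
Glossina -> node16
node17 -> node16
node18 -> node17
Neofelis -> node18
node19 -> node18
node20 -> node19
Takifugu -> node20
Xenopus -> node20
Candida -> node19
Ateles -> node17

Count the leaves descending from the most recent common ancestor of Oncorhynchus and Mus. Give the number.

The MRCA of Oncorhynchus and Mus is the node subtending ((Peromyscus,(((Prionailurus,Tremarctos),Callithrix),(Acinonyx,(Rana,Oncorhynchus)))),(((Melursus,(Arabidopsis,Pinus)),Puma,((Salmonella,Triturus),Danio)),(Alnus,(Mus,Helarctos)))).
That clade contains 17 terminal taxa: Acinonyx, Alnus, Arabidopsis, Callithrix, Danio, Helarctos, Melursus, Mus, Oncorhynchus, Peromyscus, Pinus, Prionailurus, Puma, Rana, Salmonella, Tremarctos, Triturus.

17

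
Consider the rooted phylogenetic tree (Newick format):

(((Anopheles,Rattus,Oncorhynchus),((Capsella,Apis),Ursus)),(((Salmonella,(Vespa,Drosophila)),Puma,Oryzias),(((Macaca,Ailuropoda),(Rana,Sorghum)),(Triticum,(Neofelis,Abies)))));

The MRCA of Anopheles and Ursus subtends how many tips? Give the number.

6

The MRCA of Anopheles and Ursus is the node subtending ((Anopheles,Rattus,Oncorhynchus),((Capsella,Apis),Ursus)).
That clade contains 6 terminal taxa: Anopheles, Apis, Capsella, Oncorhynchus, Rattus, Ursus.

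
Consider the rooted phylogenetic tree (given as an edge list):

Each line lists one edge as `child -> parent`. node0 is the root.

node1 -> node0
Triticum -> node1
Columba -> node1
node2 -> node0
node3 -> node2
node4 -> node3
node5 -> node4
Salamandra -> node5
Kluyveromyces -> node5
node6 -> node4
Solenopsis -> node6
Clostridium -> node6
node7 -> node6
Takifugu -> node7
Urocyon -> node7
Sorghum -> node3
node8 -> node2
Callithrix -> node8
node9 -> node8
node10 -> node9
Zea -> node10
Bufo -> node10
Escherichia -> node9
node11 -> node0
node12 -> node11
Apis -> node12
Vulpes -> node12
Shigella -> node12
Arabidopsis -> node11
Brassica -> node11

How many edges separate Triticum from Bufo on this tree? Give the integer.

7

The MRCA of Triticum and Bufo is the root of the tree.
From Triticum up to that node: 2 branches. From Bufo up to the same node: 5 branches. Total: 2 + 5 = 7.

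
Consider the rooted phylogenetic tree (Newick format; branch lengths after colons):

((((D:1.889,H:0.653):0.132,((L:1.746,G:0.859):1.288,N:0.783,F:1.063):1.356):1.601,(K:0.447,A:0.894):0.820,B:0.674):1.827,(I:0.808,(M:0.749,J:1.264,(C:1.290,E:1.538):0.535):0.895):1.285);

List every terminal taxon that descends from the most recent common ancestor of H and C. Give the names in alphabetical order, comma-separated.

Tracing H: it sits inside (D,H).
Tracing C: it sits inside (C,E).
The smallest clade enclosing both is the whole tree (their MRCA is the root), so the answer is all 14 tips in alphabetical order.

A, B, C, D, E, F, G, H, I, J, K, L, M, N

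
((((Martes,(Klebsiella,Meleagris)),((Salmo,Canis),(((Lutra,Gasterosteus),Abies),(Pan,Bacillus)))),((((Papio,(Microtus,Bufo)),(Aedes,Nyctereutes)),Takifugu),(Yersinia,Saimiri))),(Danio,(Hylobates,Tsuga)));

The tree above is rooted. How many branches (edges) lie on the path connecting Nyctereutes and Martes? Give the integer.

The MRCA of Nyctereutes and Martes is the node subtending (((Martes,(Klebsiella,Meleagris)),((Salmo,Canis),(((Lutra,Gasterosteus),Abies),(Pan,Bacillus)))),((((Papio,(Microtus,Bufo)),(Aedes,Nyctereutes)),Takifugu),(Yersinia,Saimiri))).
From Nyctereutes up to that node: 5 branches. From Martes up to the same node: 3 branches. Total: 5 + 3 = 8.

8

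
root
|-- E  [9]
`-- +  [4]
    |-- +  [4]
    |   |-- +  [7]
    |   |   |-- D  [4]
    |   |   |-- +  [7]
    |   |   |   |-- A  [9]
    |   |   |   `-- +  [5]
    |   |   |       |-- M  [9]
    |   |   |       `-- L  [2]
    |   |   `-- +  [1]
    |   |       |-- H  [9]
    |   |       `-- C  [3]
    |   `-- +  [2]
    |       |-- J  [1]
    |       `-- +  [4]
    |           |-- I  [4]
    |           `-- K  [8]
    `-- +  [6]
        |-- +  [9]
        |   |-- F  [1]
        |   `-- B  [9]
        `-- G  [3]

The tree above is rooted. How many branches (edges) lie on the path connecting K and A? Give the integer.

The MRCA of K and A is the node subtending ((D,(A,(M,L)),(H,C)),(J,(I,K))).
From K up to that node: 3 branches. From A up to the same node: 3 branches. Total: 3 + 3 = 6.

6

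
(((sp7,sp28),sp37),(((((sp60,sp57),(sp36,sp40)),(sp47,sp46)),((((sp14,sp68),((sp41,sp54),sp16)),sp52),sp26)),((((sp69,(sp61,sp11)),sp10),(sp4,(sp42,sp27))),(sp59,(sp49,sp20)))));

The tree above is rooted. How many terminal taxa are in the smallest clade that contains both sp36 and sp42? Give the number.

The MRCA of sp36 and sp42 is the node subtending (((((sp60,sp57),(sp36,sp40)),(sp47,sp46)),((((sp14,sp68),((sp41,sp54),sp16)),sp52),sp26)),((((sp69,(sp61,sp11)),sp10),(sp4,(sp42,sp27))),(sp59,(sp49,sp20)))).
That clade contains 23 terminal taxa: sp10, sp11, sp14, sp16, sp20, sp26, sp27, sp36, sp4, sp40, sp41, sp42, sp46, sp47, sp49, sp52, sp54, sp57, sp59, sp60, sp61, sp68, sp69.

23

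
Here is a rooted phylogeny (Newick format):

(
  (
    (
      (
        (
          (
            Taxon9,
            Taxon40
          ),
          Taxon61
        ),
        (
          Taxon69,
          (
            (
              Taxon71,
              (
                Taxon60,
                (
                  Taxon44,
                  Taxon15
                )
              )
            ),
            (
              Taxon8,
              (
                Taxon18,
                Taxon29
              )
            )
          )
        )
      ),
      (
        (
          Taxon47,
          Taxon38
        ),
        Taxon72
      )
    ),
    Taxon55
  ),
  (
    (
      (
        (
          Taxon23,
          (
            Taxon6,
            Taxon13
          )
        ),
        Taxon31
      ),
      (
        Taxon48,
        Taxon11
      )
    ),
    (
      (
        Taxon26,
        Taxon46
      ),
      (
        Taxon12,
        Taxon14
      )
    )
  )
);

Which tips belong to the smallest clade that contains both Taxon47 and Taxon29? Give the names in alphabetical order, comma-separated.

Tracing Taxon47: it sits inside (Taxon47,Taxon38).
Tracing Taxon29: it sits inside (Taxon18,Taxon29).
The smallest clade enclosing both is ((((Taxon9,Taxon40),Taxon61),(Taxon69,((Taxon71,(Taxon60,(Taxon44,Taxon15))),(Taxon8,(Taxon18,Taxon29))))),((Taxon47,Taxon38),Taxon72)); the answer is its 14 terminal taxa in alphabetical order.

Taxon15, Taxon18, Taxon29, Taxon38, Taxon40, Taxon44, Taxon47, Taxon60, Taxon61, Taxon69, Taxon71, Taxon72, Taxon8, Taxon9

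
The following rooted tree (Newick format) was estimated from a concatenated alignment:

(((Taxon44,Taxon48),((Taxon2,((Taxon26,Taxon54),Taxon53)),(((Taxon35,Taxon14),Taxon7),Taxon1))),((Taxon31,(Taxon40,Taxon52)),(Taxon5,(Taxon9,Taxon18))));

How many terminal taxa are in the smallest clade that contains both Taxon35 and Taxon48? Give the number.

The MRCA of Taxon35 and Taxon48 is the node subtending ((Taxon44,Taxon48),((Taxon2,((Taxon26,Taxon54),Taxon53)),(((Taxon35,Taxon14),Taxon7),Taxon1))).
That clade contains 10 terminal taxa: Taxon1, Taxon14, Taxon2, Taxon26, Taxon35, Taxon44, Taxon48, Taxon53, Taxon54, Taxon7.

10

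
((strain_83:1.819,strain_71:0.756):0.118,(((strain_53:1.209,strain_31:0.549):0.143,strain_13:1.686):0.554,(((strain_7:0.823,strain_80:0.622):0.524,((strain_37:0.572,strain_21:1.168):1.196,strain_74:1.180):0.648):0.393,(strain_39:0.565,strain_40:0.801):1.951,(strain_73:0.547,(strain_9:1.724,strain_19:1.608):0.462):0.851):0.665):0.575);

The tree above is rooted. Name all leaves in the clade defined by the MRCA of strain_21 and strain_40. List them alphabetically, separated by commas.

Tracing strain_21: it sits inside (strain_37,strain_21).
Tracing strain_40: it sits inside (strain_39,strain_40).
The smallest clade enclosing both is (((strain_7,strain_80),((strain_37,strain_21),strain_74)),(strain_39,strain_40),(strain_73,(strain_9,strain_19))); the answer is its 10 terminal taxa in alphabetical order.

strain_19, strain_21, strain_37, strain_39, strain_40, strain_7, strain_73, strain_74, strain_80, strain_9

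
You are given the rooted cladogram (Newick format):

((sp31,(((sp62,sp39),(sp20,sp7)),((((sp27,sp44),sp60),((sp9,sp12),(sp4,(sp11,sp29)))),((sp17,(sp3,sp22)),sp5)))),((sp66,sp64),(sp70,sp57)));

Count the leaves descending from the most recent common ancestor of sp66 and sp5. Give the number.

The MRCA of sp66 and sp5 is the root, so the clade is the entire tree.
That clade contains 21 terminal taxa: sp11, sp12, sp17, sp20, sp22, sp27, sp29, sp3, sp31, sp39, sp4, sp44, sp5, sp57, sp60, sp62, sp64, sp66, sp7, sp70, sp9.

21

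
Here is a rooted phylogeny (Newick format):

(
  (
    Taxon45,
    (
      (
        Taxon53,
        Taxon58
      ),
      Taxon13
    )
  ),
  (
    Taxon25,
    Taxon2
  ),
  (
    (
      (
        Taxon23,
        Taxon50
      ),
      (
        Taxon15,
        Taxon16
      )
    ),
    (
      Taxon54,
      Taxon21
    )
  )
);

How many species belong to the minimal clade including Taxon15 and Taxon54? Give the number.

6

The MRCA of Taxon15 and Taxon54 is the node subtending (((Taxon23,Taxon50),(Taxon15,Taxon16)),(Taxon54,Taxon21)).
That clade contains 6 terminal taxa: Taxon15, Taxon16, Taxon21, Taxon23, Taxon50, Taxon54.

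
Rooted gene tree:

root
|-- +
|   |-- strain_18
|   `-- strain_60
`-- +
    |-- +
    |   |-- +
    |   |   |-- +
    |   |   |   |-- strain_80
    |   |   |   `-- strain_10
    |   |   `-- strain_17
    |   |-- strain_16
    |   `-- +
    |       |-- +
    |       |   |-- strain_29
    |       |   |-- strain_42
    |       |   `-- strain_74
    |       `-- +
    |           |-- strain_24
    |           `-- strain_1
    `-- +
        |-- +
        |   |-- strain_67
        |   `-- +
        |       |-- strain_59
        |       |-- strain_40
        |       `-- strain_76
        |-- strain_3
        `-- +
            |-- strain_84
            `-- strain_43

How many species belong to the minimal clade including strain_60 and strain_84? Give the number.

The MRCA of strain_60 and strain_84 is the root, so the clade is the entire tree.
That clade contains 18 terminal taxa: strain_1, strain_10, strain_16, strain_17, strain_18, strain_24, strain_29, strain_3, strain_40, strain_42, strain_43, strain_59, strain_60, strain_67, strain_74, strain_76, strain_80, strain_84.

18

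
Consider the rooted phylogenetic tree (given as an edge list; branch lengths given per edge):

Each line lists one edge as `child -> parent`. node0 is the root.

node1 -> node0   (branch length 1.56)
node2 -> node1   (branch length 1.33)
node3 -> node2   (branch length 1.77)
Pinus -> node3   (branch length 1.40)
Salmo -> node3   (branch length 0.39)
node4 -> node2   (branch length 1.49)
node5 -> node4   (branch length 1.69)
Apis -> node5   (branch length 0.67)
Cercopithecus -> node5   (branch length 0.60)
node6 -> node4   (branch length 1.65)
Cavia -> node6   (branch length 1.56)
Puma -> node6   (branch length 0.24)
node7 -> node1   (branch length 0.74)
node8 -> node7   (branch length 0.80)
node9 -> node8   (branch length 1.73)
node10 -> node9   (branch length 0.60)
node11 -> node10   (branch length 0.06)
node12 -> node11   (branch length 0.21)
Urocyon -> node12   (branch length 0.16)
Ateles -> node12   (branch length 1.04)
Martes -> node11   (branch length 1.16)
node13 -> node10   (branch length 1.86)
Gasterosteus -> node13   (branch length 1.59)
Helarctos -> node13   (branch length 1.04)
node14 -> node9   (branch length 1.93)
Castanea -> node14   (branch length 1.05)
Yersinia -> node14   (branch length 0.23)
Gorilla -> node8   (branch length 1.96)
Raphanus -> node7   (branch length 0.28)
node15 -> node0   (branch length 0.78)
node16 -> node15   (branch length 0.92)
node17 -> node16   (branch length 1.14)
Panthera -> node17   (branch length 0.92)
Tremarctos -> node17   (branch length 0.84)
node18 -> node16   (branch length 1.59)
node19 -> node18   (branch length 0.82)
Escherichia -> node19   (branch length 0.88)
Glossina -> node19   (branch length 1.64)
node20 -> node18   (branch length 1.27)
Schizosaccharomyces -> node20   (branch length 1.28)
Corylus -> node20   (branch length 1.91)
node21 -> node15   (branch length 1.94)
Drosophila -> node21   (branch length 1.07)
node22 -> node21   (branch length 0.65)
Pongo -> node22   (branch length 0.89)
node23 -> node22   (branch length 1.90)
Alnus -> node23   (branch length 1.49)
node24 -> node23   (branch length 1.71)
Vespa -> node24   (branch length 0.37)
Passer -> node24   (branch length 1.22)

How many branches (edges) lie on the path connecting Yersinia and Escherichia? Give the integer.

11

The MRCA of Yersinia and Escherichia is the root of the tree.
From Yersinia up to that node: 6 branches. From Escherichia up to the same node: 5 branches. Total: 6 + 5 = 11.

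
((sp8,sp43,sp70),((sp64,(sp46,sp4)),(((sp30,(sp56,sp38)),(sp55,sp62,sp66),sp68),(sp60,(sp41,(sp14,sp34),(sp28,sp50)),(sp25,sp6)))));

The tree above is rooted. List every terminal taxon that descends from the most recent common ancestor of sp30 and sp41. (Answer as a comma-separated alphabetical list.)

sp14, sp25, sp28, sp30, sp34, sp38, sp41, sp50, sp55, sp56, sp6, sp60, sp62, sp66, sp68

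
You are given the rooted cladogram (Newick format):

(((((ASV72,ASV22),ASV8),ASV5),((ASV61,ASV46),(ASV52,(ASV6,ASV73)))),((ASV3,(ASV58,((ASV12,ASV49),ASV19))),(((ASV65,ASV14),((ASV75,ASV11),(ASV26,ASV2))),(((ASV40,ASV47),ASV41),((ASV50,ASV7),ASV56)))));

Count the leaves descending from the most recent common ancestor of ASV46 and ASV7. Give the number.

26

The MRCA of ASV46 and ASV7 is the root, so the clade is the entire tree.
That clade contains 26 terminal taxa: ASV11, ASV12, ASV14, ASV19, ASV2, ASV22, ASV26, ASV3, ASV40, ASV41, ASV46, ASV47, ASV49, ASV5, ASV50, ASV52, ASV56, ASV58, ASV6, ASV61, ASV65, ASV7, ASV72, ASV73, ASV75, ASV8.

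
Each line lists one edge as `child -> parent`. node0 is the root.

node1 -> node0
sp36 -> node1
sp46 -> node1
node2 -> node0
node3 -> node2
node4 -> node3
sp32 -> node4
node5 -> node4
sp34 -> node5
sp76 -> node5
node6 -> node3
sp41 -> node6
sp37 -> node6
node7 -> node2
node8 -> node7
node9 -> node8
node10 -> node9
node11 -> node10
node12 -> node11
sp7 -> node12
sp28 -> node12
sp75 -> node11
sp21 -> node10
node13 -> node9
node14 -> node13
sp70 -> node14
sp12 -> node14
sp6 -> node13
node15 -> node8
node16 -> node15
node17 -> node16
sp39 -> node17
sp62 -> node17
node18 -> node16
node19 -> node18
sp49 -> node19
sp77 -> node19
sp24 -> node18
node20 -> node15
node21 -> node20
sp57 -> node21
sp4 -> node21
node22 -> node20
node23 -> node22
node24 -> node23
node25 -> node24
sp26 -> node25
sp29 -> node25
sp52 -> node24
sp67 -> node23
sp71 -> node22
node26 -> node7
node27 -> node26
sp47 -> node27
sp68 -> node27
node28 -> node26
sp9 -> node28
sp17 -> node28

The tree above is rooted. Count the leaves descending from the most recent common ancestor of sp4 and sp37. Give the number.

The MRCA of sp4 and sp37 is the node subtending (((sp32,(sp34,sp76)),(sp41,sp37)),((((((sp7,sp28),sp75),sp21),((sp70,sp12),sp6)),(((sp39,sp62),((sp49,sp77),sp24)),((sp57,sp4),((((sp26,sp29),sp52),sp67),sp71)))),((sp47,sp68),(sp9,sp17)))).
That clade contains 28 terminal taxa: sp12, sp17, sp21, sp24, sp26, sp28, sp29, sp32, sp34, sp37, sp39, sp4, sp41, sp47, sp49, sp52, sp57, sp6, sp62, sp67, sp68, sp7, sp70, sp71, sp75, sp76, sp77, sp9.

28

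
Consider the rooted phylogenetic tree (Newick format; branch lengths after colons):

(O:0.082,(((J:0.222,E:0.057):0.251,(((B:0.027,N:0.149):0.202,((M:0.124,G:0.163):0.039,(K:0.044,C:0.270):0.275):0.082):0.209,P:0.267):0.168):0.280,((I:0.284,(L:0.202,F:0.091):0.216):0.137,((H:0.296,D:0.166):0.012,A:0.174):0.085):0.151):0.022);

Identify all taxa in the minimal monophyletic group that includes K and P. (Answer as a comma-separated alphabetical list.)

Tracing K: it sits inside (K,C).
Tracing P: it sits inside (((B,N),((M,G),(K,C))),P).
The smallest clade enclosing both is (((B,N),((M,G),(K,C))),P); the answer is its 7 terminal taxa in alphabetical order.

B, C, G, K, M, N, P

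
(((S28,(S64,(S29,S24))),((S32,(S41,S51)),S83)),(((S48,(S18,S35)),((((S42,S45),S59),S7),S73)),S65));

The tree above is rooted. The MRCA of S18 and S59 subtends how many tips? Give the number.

The MRCA of S18 and S59 is the node subtending ((S48,(S18,S35)),((((S42,S45),S59),S7),S73)).
That clade contains 8 terminal taxa: S18, S35, S42, S45, S48, S59, S7, S73.

8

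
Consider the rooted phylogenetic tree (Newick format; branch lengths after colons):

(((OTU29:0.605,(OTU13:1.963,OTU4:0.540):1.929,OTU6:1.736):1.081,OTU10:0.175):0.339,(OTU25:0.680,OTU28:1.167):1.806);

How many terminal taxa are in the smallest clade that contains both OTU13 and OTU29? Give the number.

4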